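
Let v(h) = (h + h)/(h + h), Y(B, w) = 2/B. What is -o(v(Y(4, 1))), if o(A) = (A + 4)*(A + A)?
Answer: -10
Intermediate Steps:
v(h) = 1 (v(h) = (2*h)/((2*h)) = (2*h)*(1/(2*h)) = 1)
o(A) = 2*A*(4 + A) (o(A) = (4 + A)*(2*A) = 2*A*(4 + A))
-o(v(Y(4, 1))) = -2*(4 + 1) = -2*5 = -1*10 = -10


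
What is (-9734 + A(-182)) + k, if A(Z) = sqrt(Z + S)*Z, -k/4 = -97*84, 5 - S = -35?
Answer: 22858 - 182*I*sqrt(142) ≈ 22858.0 - 2168.8*I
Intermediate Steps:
S = 40 (S = 5 - 1*(-35) = 5 + 35 = 40)
k = 32592 (k = -(-388)*84 = -4*(-8148) = 32592)
A(Z) = Z*sqrt(40 + Z) (A(Z) = sqrt(Z + 40)*Z = sqrt(40 + Z)*Z = Z*sqrt(40 + Z))
(-9734 + A(-182)) + k = (-9734 - 182*sqrt(40 - 182)) + 32592 = (-9734 - 182*I*sqrt(142)) + 32592 = 22858 - 182*I*sqrt(142)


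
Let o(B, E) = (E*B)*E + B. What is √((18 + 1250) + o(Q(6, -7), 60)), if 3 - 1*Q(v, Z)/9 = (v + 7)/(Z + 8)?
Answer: I*√322822 ≈ 568.17*I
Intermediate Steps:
Q(v, Z) = 27 - 9*(7 + v)/(8 + Z) (Q(v, Z) = 27 - 9*(v + 7)/(Z + 8) = 27 - 9*(7 + v)/(8 + Z))
o(B, E) = B + B*E² (o(B, E) = (B*E)*E + B = B*E² + B = B + B*E²)
√((18 + 1250) + o(Q(6, -7), 60)) = √((18 + 1250) + (9*(17 - 1*6 + 3*(-7))/(8 - 7))*(1 + 60²)) = √(1268 + (9*(17 - 6 - 21)/1)*(1 + 3600)) = √(1268 + (9*1*(-10))*3601) = √(1268 - 90*3601) = √(1268 - 324090) = √(-322822) = I*√322822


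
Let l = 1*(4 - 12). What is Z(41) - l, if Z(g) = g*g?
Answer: 1689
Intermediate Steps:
Z(g) = g²
l = -8 (l = 1*(-8) = -8)
Z(41) - l = 41² - 1*(-8) = 1681 + 8 = 1689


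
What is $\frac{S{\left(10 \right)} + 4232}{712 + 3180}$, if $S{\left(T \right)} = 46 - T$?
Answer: $\frac{1067}{973} \approx 1.0966$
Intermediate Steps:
$\frac{S{\left(10 \right)} + 4232}{712 + 3180} = \frac{\left(46 - 10\right) + 4232}{712 + 3180} = \frac{\left(46 - 10\right) + 4232}{3892} = \left(36 + 4232\right) \frac{1}{3892} = 4268 \cdot \frac{1}{3892} = \frac{1067}{973}$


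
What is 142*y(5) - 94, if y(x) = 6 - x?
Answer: 48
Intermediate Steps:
142*y(5) - 94 = 142*(6 - 1*5) - 94 = 142*(6 - 5) - 94 = 142*1 - 94 = 142 - 94 = 48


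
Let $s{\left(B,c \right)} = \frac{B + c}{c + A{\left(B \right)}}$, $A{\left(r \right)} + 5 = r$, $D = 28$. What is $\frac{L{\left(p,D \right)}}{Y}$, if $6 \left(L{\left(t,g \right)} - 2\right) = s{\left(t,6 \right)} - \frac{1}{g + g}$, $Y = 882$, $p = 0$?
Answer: $\frac{1007}{296352} \approx 0.003398$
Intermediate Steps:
$A{\left(r \right)} = -5 + r$
$s{\left(B,c \right)} = \frac{B + c}{-5 + B + c}$ ($s{\left(B,c \right)} = \frac{B + c}{c + \left(-5 + B\right)} = \frac{B + c}{-5 + B + c}$)
$L{\left(t,g \right)} = 2 - \frac{1}{12 g} + \frac{6 + t}{6 \left(1 + t\right)}$ ($L{\left(t,g \right)} = 2 + \frac{\frac{t + 6}{-5 + t + 6} - \frac{1}{g + g}}{6} = 2 + \frac{\frac{6 + t}{1 + t} - \frac{1}{2 g}}{6} = 2 + \frac{- \frac{1}{2 g} + \frac{6 + t}{1 + t}}{6} = 2 + \left(- \frac{1}{12 g} + \frac{6 + t}{6 \left(1 + t\right)}\right) = 2 - \frac{1}{12 g} + \frac{6 + t}{6 \left(1 + t\right)}$)
$\frac{L{\left(p,D \right)}}{Y} = \frac{\frac{1}{12} \cdot \frac{1}{28} \frac{1}{1 + 0} \left(-1 - 0 + 36 \cdot 28 + 26 \cdot 28 \cdot 0\right)}{882} = \frac{1}{12} \cdot \frac{1}{28} \cdot 1^{-1} \left(-1 + 0 + 1008 + 0\right) \frac{1}{882} = \frac{1}{12} \cdot \frac{1}{28} \cdot 1 \cdot 1007 \cdot \frac{1}{882} = \frac{1007}{336} \cdot \frac{1}{882} = \frac{1007}{296352}$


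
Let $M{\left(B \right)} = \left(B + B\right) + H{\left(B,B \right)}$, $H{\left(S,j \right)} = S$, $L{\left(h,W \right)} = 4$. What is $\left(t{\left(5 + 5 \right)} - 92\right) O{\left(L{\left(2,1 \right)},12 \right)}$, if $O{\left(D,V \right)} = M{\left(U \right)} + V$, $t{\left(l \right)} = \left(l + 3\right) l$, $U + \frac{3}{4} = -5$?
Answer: $- \frac{399}{2} \approx -199.5$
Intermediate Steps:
$U = - \frac{23}{4}$ ($U = - \frac{3}{4} - 5 = - \frac{23}{4} \approx -5.75$)
$t{\left(l \right)} = l \left(3 + l\right)$ ($t{\left(l \right)} = \left(3 + l\right) l = l \left(3 + l\right)$)
$M{\left(B \right)} = 3 B$ ($M{\left(B \right)} = \left(B + B\right) + B = 2 B + B = 3 B$)
$O{\left(D,V \right)} = - \frac{69}{4} + V$ ($O{\left(D,V \right)} = 3 \left(- \frac{23}{4}\right) + V = - \frac{69}{4} + V$)
$\left(t{\left(5 + 5 \right)} - 92\right) O{\left(L{\left(2,1 \right)},12 \right)} = \left(\left(5 + 5\right) \left(3 + \left(5 + 5\right)\right) - 92\right) \left(- \frac{69}{4} + 12\right) = \left(10 \left(3 + 10\right) - 92\right) \left(- \frac{21}{4}\right) = \left(10 \cdot 13 - 92\right) \left(- \frac{21}{4}\right) = \left(130 - 92\right) \left(- \frac{21}{4}\right) = 38 \left(- \frac{21}{4}\right) = - \frac{399}{2}$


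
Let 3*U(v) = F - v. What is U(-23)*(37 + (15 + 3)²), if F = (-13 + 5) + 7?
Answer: 7942/3 ≈ 2647.3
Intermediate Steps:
F = -1 (F = -8 + 7 = -1)
U(v) = -⅓ - v/3 (U(v) = (-1 - v)/3 = -⅓ - v/3)
U(-23)*(37 + (15 + 3)²) = (-⅓ - ⅓*(-23))*(37 + (15 + 3)²) = (-⅓ + 23/3)*(37 + 18²) = 22*(37 + 324)/3 = (22/3)*361 = 7942/3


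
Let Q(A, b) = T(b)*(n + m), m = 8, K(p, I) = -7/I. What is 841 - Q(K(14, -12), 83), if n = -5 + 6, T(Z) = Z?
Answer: 94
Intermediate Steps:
n = 1
Q(A, b) = 9*b (Q(A, b) = b*(1 + 8) = b*9 = 9*b)
841 - Q(K(14, -12), 83) = 841 - 9*83 = 841 - 1*747 = 841 - 747 = 94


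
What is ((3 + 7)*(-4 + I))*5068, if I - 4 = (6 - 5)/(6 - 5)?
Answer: 50680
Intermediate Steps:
I = 5 (I = 4 + (6 - 5)/(6 - 5) = 4 + 1/1 = 4 + 1*1 = 4 + 1 = 5)
((3 + 7)*(-4 + I))*5068 = ((3 + 7)*(-4 + 5))*5068 = (10*1)*5068 = 10*5068 = 50680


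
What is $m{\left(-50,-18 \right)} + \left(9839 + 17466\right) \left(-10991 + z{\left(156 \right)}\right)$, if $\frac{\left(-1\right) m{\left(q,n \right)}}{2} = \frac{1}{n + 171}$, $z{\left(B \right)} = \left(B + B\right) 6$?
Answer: $- \frac{38096127137}{153} \approx -2.4899 \cdot 10^{8}$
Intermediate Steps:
$z{\left(B \right)} = 12 B$ ($z{\left(B \right)} = 2 B 6 = 12 B$)
$m{\left(q,n \right)} = - \frac{2}{171 + n}$ ($m{\left(q,n \right)} = - \frac{2}{n + 171} = - \frac{2}{171 + n}$)
$m{\left(-50,-18 \right)} + \left(9839 + 17466\right) \left(-10991 + z{\left(156 \right)}\right) = - \frac{2}{171 - 18} + \left(9839 + 17466\right) \left(-10991 + 12 \cdot 156\right) = - \frac{2}{153} + 27305 \left(-10991 + 1872\right) = \left(-2\right) \frac{1}{153} + 27305 \left(-9119\right) = - \frac{2}{153} - 248994295 = - \frac{38096127137}{153}$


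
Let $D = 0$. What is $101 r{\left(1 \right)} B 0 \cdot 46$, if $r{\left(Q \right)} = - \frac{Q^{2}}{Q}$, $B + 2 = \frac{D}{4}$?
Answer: $0$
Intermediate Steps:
$B = -2$ ($B = -2 + \frac{0}{4} = -2 + 0 \cdot \frac{1}{4} = -2 + 0 = -2$)
$r{\left(Q \right)} = - Q$
$101 r{\left(1 \right)} B 0 \cdot 46 = 101 \left(-1\right) 1 \left(-2\right) 0 \cdot 46 = 101 \left(-1\right) \left(-2\right) 0 \cdot 46 = 101 \cdot 2 \cdot 0 \cdot 46 = 101 \cdot 0 \cdot 46 = 0 \cdot 46 = 0$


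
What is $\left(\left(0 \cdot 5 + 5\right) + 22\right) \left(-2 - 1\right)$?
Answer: $-81$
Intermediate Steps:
$\left(\left(0 \cdot 5 + 5\right) + 22\right) \left(-2 - 1\right) = \left(\left(0 + 5\right) + 22\right) \left(-3\right) = \left(5 + 22\right) \left(-3\right) = 27 \left(-3\right) = -81$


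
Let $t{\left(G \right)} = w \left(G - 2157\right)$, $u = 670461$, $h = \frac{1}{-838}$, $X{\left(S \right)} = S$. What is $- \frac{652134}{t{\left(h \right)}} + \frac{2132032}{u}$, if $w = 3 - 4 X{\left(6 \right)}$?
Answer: $- \frac{13593784873028}{1211903178387} \approx -11.217$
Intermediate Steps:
$h = - \frac{1}{838} \approx -0.0011933$
$w = -21$ ($w = 3 - 24 = -21$)
$t{\left(G \right)} = 45297 - 21 G$ ($t{\left(G \right)} = - 21 \left(G - 2157\right) = - 21 \left(-2157 + G\right) = 45297 - 21 G$)
$- \frac{652134}{t{\left(h \right)}} + \frac{2132032}{u} = - \frac{652134}{45297 - - \frac{21}{838}} + \frac{2132032}{670461} = - \frac{652134}{45297 + \frac{21}{838}} + 2132032 \cdot \frac{1}{670461} = - \frac{652134}{\frac{37958907}{838}} + \frac{2132032}{670461} = \left(-652134\right) \frac{838}{37958907} + \frac{2132032}{670461} = - \frac{26023252}{1807567} + \frac{2132032}{670461} = - \frac{13593784873028}{1211903178387}$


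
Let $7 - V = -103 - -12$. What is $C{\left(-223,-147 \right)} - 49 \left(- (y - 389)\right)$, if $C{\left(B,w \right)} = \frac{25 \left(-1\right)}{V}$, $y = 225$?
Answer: $- \frac{787553}{98} \approx -8036.3$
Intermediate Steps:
$V = 98$ ($V = 7 - \left(-103 - -12\right) = 7 - \left(-103 + 12\right) = 7 - -91 = 7 + 91 = 98$)
$C{\left(B,w \right)} = - \frac{25}{98}$ ($C{\left(B,w \right)} = \frac{25 \left(-1\right)}{98} = \left(-25\right) \frac{1}{98} = - \frac{25}{98}$)
$C{\left(-223,-147 \right)} - 49 \left(- (y - 389)\right) = - \frac{25}{98} - 49 \left(- (225 - 389)\right) = - \frac{25}{98} - 49 \left(\left(-1\right) \left(-164\right)\right) = - \frac{25}{98} - 8036 = - \frac{787553}{98}$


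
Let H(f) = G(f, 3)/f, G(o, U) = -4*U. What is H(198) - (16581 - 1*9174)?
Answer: -244433/33 ≈ -7407.1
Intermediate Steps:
H(f) = -12/f (H(f) = (-4*3)/f = -12/f)
H(198) - (16581 - 1*9174) = -12/198 - (16581 - 1*9174) = -12*1/198 - (16581 - 9174) = -2/33 - 1*7407 = -2/33 - 7407 = -244433/33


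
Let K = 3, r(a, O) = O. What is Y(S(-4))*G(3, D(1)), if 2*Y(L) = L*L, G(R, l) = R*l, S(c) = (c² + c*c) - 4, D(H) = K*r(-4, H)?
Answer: 3528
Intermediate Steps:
D(H) = 3*H
S(c) = -4 + 2*c² (S(c) = (c² + c²) - 4 = 2*c² - 4 = -4 + 2*c²)
Y(L) = L²/2 (Y(L) = (L*L)/2 = L²/2)
Y(S(-4))*G(3, D(1)) = ((-4 + 2*(-4)²)²/2)*(3*(3*1)) = ((-4 + 2*16)²/2)*(3*3) = ((-4 + 32)²/2)*9 = ((½)*28²)*9 = ((½)*784)*9 = 392*9 = 3528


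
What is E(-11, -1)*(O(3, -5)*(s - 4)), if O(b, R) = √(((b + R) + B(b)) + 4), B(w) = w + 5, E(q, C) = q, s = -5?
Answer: 99*√10 ≈ 313.07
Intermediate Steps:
B(w) = 5 + w
O(b, R) = √(9 + R + 2*b) (O(b, R) = √(((b + R) + (5 + b)) + 4) = √(((R + b) + (5 + b)) + 4) = √((5 + R + 2*b) + 4) = √(9 + R + 2*b))
E(-11, -1)*(O(3, -5)*(s - 4)) = -11*√(9 - 5 + 2*3)*(-5 - 4) = -11*√(9 - 5 + 6)*(-9) = -11*√10*(-9) = -(-99)*√10 = 99*√10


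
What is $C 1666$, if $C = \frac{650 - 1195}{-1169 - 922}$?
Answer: $\frac{53410}{123} \approx 434.23$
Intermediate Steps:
$C = \frac{545}{2091}$ ($C = - \frac{545}{-2091} = \left(-545\right) \left(- \frac{1}{2091}\right) = \frac{545}{2091} \approx 0.26064$)
$C 1666 = \frac{545}{2091} \cdot 1666 = \frac{53410}{123}$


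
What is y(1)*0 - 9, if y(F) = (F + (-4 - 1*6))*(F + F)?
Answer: -9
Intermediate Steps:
y(F) = 2*F*(-10 + F) (y(F) = (F + (-4 - 6))*(2*F) = (F - 10)*(2*F) = (-10 + F)*(2*F) = 2*F*(-10 + F))
y(1)*0 - 9 = (2*1*(-10 + 1))*0 - 9 = (2*1*(-9))*0 - 9 = -18*0 - 9 = 0 - 9 = -9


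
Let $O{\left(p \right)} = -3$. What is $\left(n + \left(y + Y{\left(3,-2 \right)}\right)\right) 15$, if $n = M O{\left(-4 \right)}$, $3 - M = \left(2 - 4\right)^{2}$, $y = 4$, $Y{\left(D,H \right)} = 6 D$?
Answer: $375$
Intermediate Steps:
$M = -1$ ($M = 3 - \left(2 - 4\right)^{2} = 3 - \left(-2\right)^{2} = 3 - 4 = -1$)
$n = 3$ ($n = \left(-1\right) \left(-3\right) = 3$)
$\left(n + \left(y + Y{\left(3,-2 \right)}\right)\right) 15 = \left(3 + \left(4 + 6 \cdot 3\right)\right) 15 = \left(3 + \left(4 + 18\right)\right) 15 = \left(3 + 22\right) 15 = 25 \cdot 15 = 375$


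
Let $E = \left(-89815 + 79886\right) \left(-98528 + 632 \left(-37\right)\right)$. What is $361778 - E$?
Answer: $-1210102470$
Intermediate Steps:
$E = 1210464248$ ($E = - 9929 \left(-98528 - 23384\right) = \left(-9929\right) \left(-121912\right) = 1210464248$)
$361778 - E = 361778 - 1210464248 = -1210102470$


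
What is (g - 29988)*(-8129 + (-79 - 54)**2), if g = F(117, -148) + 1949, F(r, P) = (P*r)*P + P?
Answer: 24230594360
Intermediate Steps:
F(r, P) = P + r*P**2 (F(r, P) = r*P**2 + P = P + r*P**2)
g = 2564569 (g = -148*(1 - 148*117) + 1949 = -148*(1 - 17316) + 1949 = -148*(-17315) + 1949 = 2562620 + 1949 = 2564569)
(g - 29988)*(-8129 + (-79 - 54)**2) = (2564569 - 29988)*(-8129 + (-79 - 54)**2) = 2534581*(-8129 + (-133)**2) = 2534581*(-8129 + 17689) = 2534581*9560 = 24230594360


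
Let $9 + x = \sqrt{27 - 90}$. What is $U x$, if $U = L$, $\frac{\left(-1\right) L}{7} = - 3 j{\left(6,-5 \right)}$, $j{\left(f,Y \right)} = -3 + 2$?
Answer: $189 - 63 i \sqrt{7} \approx 189.0 - 166.68 i$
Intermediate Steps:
$j{\left(f,Y \right)} = -1$
$L = -21$ ($L = - 7 \left(\left(-3\right) \left(-1\right)\right) = \left(-7\right) 3 = -21$)
$U = -21$
$x = -9 + 3 i \sqrt{7}$ ($x = -9 + \sqrt{27 - 90} = -9 + \sqrt{-63} = -9 + 3 i \sqrt{7} \approx -9.0 + 7.9373 i$)
$U x = - 21 \left(-9 + 3 i \sqrt{7}\right) = 189 - 63 i \sqrt{7}$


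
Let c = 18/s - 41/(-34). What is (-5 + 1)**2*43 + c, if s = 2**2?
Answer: 11793/17 ≈ 693.71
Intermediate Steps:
s = 4
c = 97/17 (c = 18/4 - 41/(-34) = 18*(1/4) - 41*(-1/34) = 9/2 + 41/34 = 97/17 ≈ 5.7059)
(-5 + 1)**2*43 + c = (-5 + 1)**2*43 + 97/17 = (-4)**2*43 + 97/17 = 16*43 + 97/17 = 688 + 97/17 = 11793/17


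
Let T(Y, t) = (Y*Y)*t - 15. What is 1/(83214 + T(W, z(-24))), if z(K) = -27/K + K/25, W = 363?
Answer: 200/20988177 ≈ 9.5292e-6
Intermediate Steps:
z(K) = -27/K + K/25 (z(K) = -27/K + K*(1/25) = -27/K + K/25)
T(Y, t) = -15 + t*Y² (T(Y, t) = Y²*t - 15 = t*Y² - 15 = -15 + t*Y²)
1/(83214 + T(W, z(-24))) = 1/(83214 + (-15 + (-27/(-24) + (1/25)*(-24))*363²)) = 1/(83214 + (-15 + (-27*(-1/24) - 24/25)*131769)) = 1/(83214 + (-15 + (9/8 - 24/25)*131769)) = 1/(83214 + (-15 + (33/200)*131769)) = 1/(83214 + (-15 + 4348377/200)) = 1/(83214 + 4345377/200) = 1/(20988177/200) = 200/20988177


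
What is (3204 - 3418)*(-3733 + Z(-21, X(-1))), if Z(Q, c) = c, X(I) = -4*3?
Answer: 801430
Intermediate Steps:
X(I) = -12
(3204 - 3418)*(-3733 + Z(-21, X(-1))) = (3204 - 3418)*(-3733 - 12) = -214*(-3745) = 801430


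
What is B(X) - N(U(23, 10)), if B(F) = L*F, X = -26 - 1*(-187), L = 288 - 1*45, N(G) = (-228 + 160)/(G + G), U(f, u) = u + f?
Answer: 1291093/33 ≈ 39124.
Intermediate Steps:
U(f, u) = f + u
N(G) = -34/G (N(G) = -68*1/(2*G) = -34/G)
L = 243 (L = 288 - 45 = 243)
X = 161 (X = -26 + 187 = 161)
B(F) = 243*F
B(X) - N(U(23, 10)) = 243*161 - (-34)/(23 + 10) = 39123 - (-34)/33 = 39123 - 1*(-34/33) = 39123 + 34/33 = 1291093/33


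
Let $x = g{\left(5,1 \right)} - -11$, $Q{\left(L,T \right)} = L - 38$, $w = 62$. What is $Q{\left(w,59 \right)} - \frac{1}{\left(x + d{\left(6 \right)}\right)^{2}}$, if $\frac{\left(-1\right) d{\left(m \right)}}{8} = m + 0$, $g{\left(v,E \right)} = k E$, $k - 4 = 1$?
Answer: $\frac{24575}{1024} \approx 23.999$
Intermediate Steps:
$k = 5$ ($k = 4 + 1 = 5$)
$g{\left(v,E \right)} = 5 E$
$Q{\left(L,T \right)} = -38 + L$
$d{\left(m \right)} = - 8 m$ ($d{\left(m \right)} = - 8 \left(m + 0\right) = - 8 m$)
$x = 16$ ($x = 5 \cdot 1 - -11 = 5 + 11 = 16$)
$Q{\left(w,59 \right)} - \frac{1}{\left(x + d{\left(6 \right)}\right)^{2}} = \left(-38 + 62\right) - \frac{1}{\left(16 - 48\right)^{2}} = 24 - \frac{1}{\left(16 - 48\right)^{2}} = 24 - \frac{1}{\left(-32\right)^{2}} = 24 - \frac{1}{1024} = \frac{24575}{1024}$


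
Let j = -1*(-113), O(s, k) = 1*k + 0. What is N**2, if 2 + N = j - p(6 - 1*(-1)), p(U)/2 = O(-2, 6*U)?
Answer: 729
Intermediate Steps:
O(s, k) = k (O(s, k) = k + 0 = k)
p(U) = 12*U (p(U) = 2*(6*U) = 12*U)
j = 113
N = 27 (N = -2 + (113 - 12*(6 - 1*(-1))) = -2 + (113 - 12*(6 + 1)) = -2 + (113 - 12*7) = -2 + (113 - 1*84) = -2 + (113 - 84) = -2 + 29 = 27)
N**2 = 27**2 = 729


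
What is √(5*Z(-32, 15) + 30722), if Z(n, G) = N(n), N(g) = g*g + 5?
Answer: √35867 ≈ 189.39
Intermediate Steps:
N(g) = 5 + g² (N(g) = g² + 5 = 5 + g²)
Z(n, G) = 5 + n²
√(5*Z(-32, 15) + 30722) = √(5*(5 + (-32)²) + 30722) = √(5*(5 + 1024) + 30722) = √(5*1029 + 30722) = √(5145 + 30722) = √35867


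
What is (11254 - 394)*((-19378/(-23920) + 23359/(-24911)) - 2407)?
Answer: -389422714807383/14896778 ≈ -2.6141e+7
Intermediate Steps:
(11254 - 394)*((-19378/(-23920) + 23359/(-24911)) - 2407) = 10860*((-19378*(-1/23920) + 23359*(-1/24911)) - 2407) = 10860*((9689/11960 - 23359/24911) - 2407) = 10860*(-38010961/297935560 - 2407) = 10860*(-717168903881/297935560) = -389422714807383/14896778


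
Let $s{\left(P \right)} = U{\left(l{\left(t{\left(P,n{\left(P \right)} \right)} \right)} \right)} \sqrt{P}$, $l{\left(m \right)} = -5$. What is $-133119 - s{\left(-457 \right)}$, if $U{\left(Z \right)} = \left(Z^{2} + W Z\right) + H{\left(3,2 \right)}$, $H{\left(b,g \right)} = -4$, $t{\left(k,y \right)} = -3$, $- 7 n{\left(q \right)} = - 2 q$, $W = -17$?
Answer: $-133119 - 106 i \sqrt{457} \approx -1.3312 \cdot 10^{5} - 2266.0 i$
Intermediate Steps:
$n{\left(q \right)} = \frac{2 q}{7}$ ($n{\left(q \right)} = - \frac{\left(-2\right) q}{7} = \frac{2 q}{7}$)
$U{\left(Z \right)} = -4 + Z^{2} - 17 Z$ ($U{\left(Z \right)} = \left(Z^{2} - 17 Z\right) - 4 = -4 + Z^{2} - 17 Z$)
$s{\left(P \right)} = 106 \sqrt{P}$ ($s{\left(P \right)} = \left(-4 + \left(-5\right)^{2} - -85\right) \sqrt{P} = \left(-4 + 25 + 85\right) \sqrt{P} = 106 \sqrt{P}$)
$-133119 - s{\left(-457 \right)} = -133119 - 106 \sqrt{-457} = -133119 - 106 i \sqrt{457}$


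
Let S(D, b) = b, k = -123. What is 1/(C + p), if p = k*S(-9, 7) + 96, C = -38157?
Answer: -1/38922 ≈ -2.5692e-5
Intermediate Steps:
p = -765 (p = -123*7 + 96 = -861 + 96 = -765)
1/(C + p) = 1/(-38157 - 765) = 1/(-38922) = -1/38922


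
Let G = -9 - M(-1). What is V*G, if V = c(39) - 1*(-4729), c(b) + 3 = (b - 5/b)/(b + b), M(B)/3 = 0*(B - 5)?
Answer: -7189004/169 ≈ -42539.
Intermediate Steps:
M(B) = 0 (M(B) = 3*(0*(B - 5)) = 3*(0*(-5 + B)) = 3*0 = 0)
c(b) = -3 + (b - 5/b)/(2*b) (c(b) = -3 + (b - 5/b)/(b + b) = -3 + (b - 5/b)/((2*b)) = -3 + (b - 5/b)*(1/(2*b)) = -3 + (b - 5/b)/(2*b))
V = 7189004/1521 (V = (-5/2 - 5/2/39²) - 1*(-4729) = (-5/2 - 5/2*1/1521) + 4729 = (-5/2 - 5/3042) + 4729 = -3805/1521 + 4729 = 7189004/1521 ≈ 4726.5)
G = -9 (G = -9 - 1*0 = -9 + 0 = -9)
V*G = (7189004/1521)*(-9) = -7189004/169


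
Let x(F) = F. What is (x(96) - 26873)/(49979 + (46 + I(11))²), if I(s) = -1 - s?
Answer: -26777/51135 ≈ -0.52365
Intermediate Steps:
(x(96) - 26873)/(49979 + (46 + I(11))²) = (96 - 26873)/(49979 + (46 + (-1 - 1*11))²) = -26777/(49979 + (46 + (-1 - 11))²) = -26777/(49979 + (46 - 12)²) = -26777/(49979 + 34²) = -26777/(49979 + 1156) = -26777/51135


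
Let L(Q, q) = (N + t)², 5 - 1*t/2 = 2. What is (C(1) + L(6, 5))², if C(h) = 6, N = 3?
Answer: 7569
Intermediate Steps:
t = 6 (t = 10 - 2*2 = 10 - 4 = 6)
L(Q, q) = 81 (L(Q, q) = (3 + 6)² = 9² = 81)
(C(1) + L(6, 5))² = (6 + 81)² = 87² = 7569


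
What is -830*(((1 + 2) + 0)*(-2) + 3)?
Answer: 2490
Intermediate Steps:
-830*(((1 + 2) + 0)*(-2) + 3) = -830*((3 + 0)*(-2) + 3) = -830*(3*(-2) + 3) = -830*(-6 + 3) = -830*(-3) = 2490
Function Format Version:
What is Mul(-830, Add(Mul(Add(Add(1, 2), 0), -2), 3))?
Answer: 2490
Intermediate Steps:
Mul(-830, Add(Mul(Add(Add(1, 2), 0), -2), 3)) = Mul(-830, Add(Mul(Add(3, 0), -2), 3)) = Mul(-830, Add(Mul(3, -2), 3)) = Mul(-830, Add(-6, 3)) = Mul(-830, -3) = 2490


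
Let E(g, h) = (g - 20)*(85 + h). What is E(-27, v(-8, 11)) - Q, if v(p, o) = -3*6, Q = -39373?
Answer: 36224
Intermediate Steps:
v(p, o) = -18
E(g, h) = (-20 + g)*(85 + h)
E(-27, v(-8, 11)) - Q = (-1700 - 20*(-18) + 85*(-27) - 27*(-18)) - 1*(-39373) = (-1700 + 360 - 2295 + 486) + 39373 = -3149 + 39373 = 36224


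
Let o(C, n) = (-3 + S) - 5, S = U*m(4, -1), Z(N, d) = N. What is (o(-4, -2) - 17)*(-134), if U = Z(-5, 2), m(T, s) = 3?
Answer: 5360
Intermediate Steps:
U = -5
S = -15 (S = -5*3 = -15)
o(C, n) = -23 (o(C, n) = (-3 - 15) - 5 = -18 - 5 = -23)
(o(-4, -2) - 17)*(-134) = (-23 - 17)*(-134) = -40*(-134) = 5360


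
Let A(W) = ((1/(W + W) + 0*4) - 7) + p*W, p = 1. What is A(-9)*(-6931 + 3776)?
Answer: 911795/18 ≈ 50655.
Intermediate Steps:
A(W) = -7 + W + 1/(2*W) (A(W) = ((1/(W + W) + 0*4) - 7) + 1*W = ((1/(2*W) + 0) - 7) + W = (1/(2*W) - 7) + W = (-7 + 1/(2*W)) + W = -7 + W + 1/(2*W))
A(-9)*(-6931 + 3776) = (-7 - 9 + (1/2)/(-9))*(-6931 + 3776) = (-7 - 9 + (1/2)*(-1/9))*(-3155) = (-7 - 9 - 1/18)*(-3155) = -289/18*(-3155) = 911795/18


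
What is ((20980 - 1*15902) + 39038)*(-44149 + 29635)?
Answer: -640299624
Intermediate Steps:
((20980 - 1*15902) + 39038)*(-44149 + 29635) = ((20980 - 15902) + 39038)*(-14514) = (5078 + 39038)*(-14514) = 44116*(-14514) = -640299624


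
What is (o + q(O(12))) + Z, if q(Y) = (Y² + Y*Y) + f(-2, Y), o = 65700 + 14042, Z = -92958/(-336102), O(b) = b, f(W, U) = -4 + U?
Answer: 4483504139/56017 ≈ 80038.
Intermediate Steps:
Z = 15493/56017 (Z = -92958*(-1/336102) = 15493/56017 ≈ 0.27658)
o = 79742
q(Y) = -4 + Y + 2*Y² (q(Y) = (Y² + Y*Y) + (-4 + Y) = (Y² + Y²) + (-4 + Y) = 2*Y² + (-4 + Y) = -4 + Y + 2*Y²)
(o + q(O(12))) + Z = (79742 + (-4 + 12 + 2*12²)) + 15493/56017 = (79742 + (-4 + 12 + 2*144)) + 15493/56017 = (79742 + (-4 + 12 + 288)) + 15493/56017 = (79742 + 296) + 15493/56017 = 80038 + 15493/56017 = 4483504139/56017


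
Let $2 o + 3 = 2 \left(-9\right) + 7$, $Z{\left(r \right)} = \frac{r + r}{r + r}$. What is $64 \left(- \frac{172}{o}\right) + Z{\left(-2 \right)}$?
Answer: $\frac{11015}{7} \approx 1573.6$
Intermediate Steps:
$Z{\left(r \right)} = 1$ ($Z{\left(r \right)} = \frac{2 r}{2 r} = 2 r \frac{1}{2 r} = 1$)
$o = -7$ ($o = - \frac{3}{2} + \frac{2 \left(-9\right) + 7}{2} = - \frac{3}{2} + \frac{-18 + 7}{2} = - \frac{3}{2} + \frac{1}{2} \left(-11\right) = - \frac{3}{2} - \frac{11}{2} = -7$)
$64 \left(- \frac{172}{o}\right) + Z{\left(-2 \right)} = 64 \left(- \frac{172}{-7}\right) + 1 = 64 \left(\left(-172\right) \left(- \frac{1}{7}\right)\right) + 1 = 64 \cdot \frac{172}{7} + 1 = \frac{11008}{7} + 1 = \frac{11015}{7}$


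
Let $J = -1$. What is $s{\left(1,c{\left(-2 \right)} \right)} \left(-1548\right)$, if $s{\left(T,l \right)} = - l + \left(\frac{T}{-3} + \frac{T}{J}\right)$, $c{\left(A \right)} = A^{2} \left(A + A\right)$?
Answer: $-22704$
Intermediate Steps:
$c{\left(A \right)} = 2 A^{3}$ ($c{\left(A \right)} = A^{2} \cdot 2 A = 2 A^{3}$)
$s{\left(T,l \right)} = - l - \frac{4 T}{3}$ ($s{\left(T,l \right)} = - l + \left(\frac{T}{-3} + \frac{T}{-1}\right) = - l + \left(T \left(- \frac{1}{3}\right) + T \left(-1\right)\right) = - l - \frac{4 T}{3}$)
$s{\left(1,c{\left(-2 \right)} \right)} \left(-1548\right) = \left(- 2 \left(-2\right)^{3} - \frac{4}{3}\right) \left(-1548\right) = \left(- 2 \left(-8\right) - \frac{4}{3}\right) \left(-1548\right) = \left(\left(-1\right) \left(-16\right) - \frac{4}{3}\right) \left(-1548\right) = \left(16 - \frac{4}{3}\right) \left(-1548\right) = \frac{44}{3} \left(-1548\right) = -22704$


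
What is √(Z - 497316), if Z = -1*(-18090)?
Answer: I*√479226 ≈ 692.26*I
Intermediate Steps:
Z = 18090
√(Z - 497316) = √(18090 - 497316) = √(-479226) = I*√479226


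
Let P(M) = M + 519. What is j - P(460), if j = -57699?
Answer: -58678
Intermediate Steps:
P(M) = 519 + M
j - P(460) = -57699 - (519 + 460) = -57699 - 1*979 = -57699 - 979 = -58678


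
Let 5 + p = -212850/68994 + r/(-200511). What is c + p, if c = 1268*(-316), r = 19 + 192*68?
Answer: -307958497512509/768558663 ≈ -4.0070e+5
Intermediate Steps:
r = 13075 (r = 19 + 13056 = 13075)
c = -400688
p = -6263952365/768558663 (p = -5 + (-212850/68994 + 13075/(-200511)) = -5 + (-212850*1/68994 + 13075*(-1/200511)) = -5 + (-11825/3833 - 13075/200511) = -5 - 2421159050/768558663 = -6263952365/768558663 ≈ -8.1503)
c + p = -400688 - 6263952365/768558663 = -307958497512509/768558663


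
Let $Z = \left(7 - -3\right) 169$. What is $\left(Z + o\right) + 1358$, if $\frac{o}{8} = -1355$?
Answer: $-7792$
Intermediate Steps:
$o = -10840$ ($o = 8 \left(-1355\right) = -10840$)
$Z = 1690$ ($Z = \left(7 + 3\right) 169 = 10 \cdot 169 = 1690$)
$\left(Z + o\right) + 1358 = \left(1690 - 10840\right) + 1358 = -9150 + 1358 = -7792$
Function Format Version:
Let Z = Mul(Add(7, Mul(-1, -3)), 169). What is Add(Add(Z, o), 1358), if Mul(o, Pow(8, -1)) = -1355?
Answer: -7792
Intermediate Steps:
o = -10840 (o = Mul(8, -1355) = -10840)
Z = 1690 (Z = Mul(Add(7, 3), 169) = Mul(10, 169) = 1690)
Add(Add(Z, o), 1358) = Add(Add(1690, -10840), 1358) = Add(-9150, 1358) = -7792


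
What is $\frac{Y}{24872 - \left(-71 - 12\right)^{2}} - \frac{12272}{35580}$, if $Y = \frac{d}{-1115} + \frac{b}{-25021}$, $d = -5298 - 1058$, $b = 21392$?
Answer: $- \frac{32866856752}{95364816045} \approx -0.34464$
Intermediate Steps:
$d = -6356$ ($d = -5298 - 1058 = -6356$)
$Y = \frac{707756}{146065}$ ($Y = - \frac{6356}{-1115} + \frac{21392}{-25021} = \left(-6356\right) \left(- \frac{1}{1115}\right) + 21392 \left(- \frac{1}{25021}\right) = \frac{6356}{1115} - \frac{112}{131} = \frac{707756}{146065} \approx 4.8455$)
$\frac{Y}{24872 - \left(-71 - 12\right)^{2}} - \frac{12272}{35580} = \frac{707756}{146065 \left(24872 - \left(-71 - 12\right)^{2}\right)} - \frac{12272}{35580} = \frac{707756}{146065 \left(24872 - \left(-83\right)^{2}\right)} - \frac{3068}{8895} = \frac{707756}{146065 \left(24872 - 6889\right)} - \frac{3068}{8895} = \frac{707756}{146065 \cdot 17983} - \frac{3068}{8895} = \frac{707756}{146065} \cdot \frac{1}{17983} - \frac{3068}{8895} = \frac{14444}{53605855} - \frac{3068}{8895} = - \frac{32866856752}{95364816045}$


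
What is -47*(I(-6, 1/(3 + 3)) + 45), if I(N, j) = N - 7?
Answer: -1504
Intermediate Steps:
I(N, j) = -7 + N
-47*(I(-6, 1/(3 + 3)) + 45) = -47*((-7 - 6) + 45) = -47*(-13 + 45) = -47*32 = -1504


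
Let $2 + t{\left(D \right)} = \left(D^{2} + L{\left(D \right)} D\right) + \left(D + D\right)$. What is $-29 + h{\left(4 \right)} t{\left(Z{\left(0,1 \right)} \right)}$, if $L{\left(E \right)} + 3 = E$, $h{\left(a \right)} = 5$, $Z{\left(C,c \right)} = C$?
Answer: $-39$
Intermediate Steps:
$L{\left(E \right)} = -3 + E$
$t{\left(D \right)} = -2 + D^{2} + 2 D + D \left(-3 + D\right)$ ($t{\left(D \right)} = -2 + \left(\left(D^{2} + \left(-3 + D\right) D\right) + \left(D + D\right)\right) = -2 + \left(\left(D^{2} + D \left(-3 + D\right)\right) + 2 D\right) = -2 + \left(D^{2} + 2 D + D \left(-3 + D\right)\right) = -2 + D^{2} + 2 D + D \left(-3 + D\right)$)
$-29 + h{\left(4 \right)} t{\left(Z{\left(0,1 \right)} \right)} = -29 + 5 \left(-2 - 0 + 2 \cdot 0^{2}\right) = -29 + 5 \left(-2 + 0 + 2 \cdot 0\right) = -29 + 5 \left(-2 + 0 + 0\right) = -29 + 5 \left(-2\right) = -29 - 10 = -39$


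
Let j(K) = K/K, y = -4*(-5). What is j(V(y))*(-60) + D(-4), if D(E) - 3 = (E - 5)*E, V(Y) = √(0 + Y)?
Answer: -21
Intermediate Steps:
y = 20
V(Y) = √Y
j(K) = 1
D(E) = 3 + E*(-5 + E) (D(E) = 3 + (E - 5)*E = 3 + (-5 + E)*E = 3 + E*(-5 + E))
j(V(y))*(-60) + D(-4) = 1*(-60) + (3 + (-4)² - 5*(-4)) = -60 + (3 + 16 + 20) = -60 + 39 = -21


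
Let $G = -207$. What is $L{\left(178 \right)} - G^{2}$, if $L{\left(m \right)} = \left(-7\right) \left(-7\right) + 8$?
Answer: $-42792$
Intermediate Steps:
$L{\left(m \right)} = 57$ ($L{\left(m \right)} = 49 + 8 = 57$)
$L{\left(178 \right)} - G^{2} = 57 - \left(-207\right)^{2} = 57 - 42849 = -42792$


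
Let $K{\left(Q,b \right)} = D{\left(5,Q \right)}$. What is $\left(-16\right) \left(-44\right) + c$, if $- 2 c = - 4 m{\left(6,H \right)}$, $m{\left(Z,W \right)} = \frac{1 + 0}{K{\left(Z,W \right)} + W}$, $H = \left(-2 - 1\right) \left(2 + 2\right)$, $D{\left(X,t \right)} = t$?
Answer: $\frac{2111}{3} \approx 703.67$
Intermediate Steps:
$K{\left(Q,b \right)} = Q$
$H = -12$ ($H = \left(-3\right) 4 = -12$)
$m{\left(Z,W \right)} = \frac{1}{W + Z}$ ($m{\left(Z,W \right)} = \frac{1 + 0}{Z + W} = 1 \frac{1}{W + Z} = \frac{1}{W + Z}$)
$c = - \frac{1}{3}$ ($c = - \frac{\left(-4\right) \frac{1}{-12 + 6}}{2} = - \frac{\left(-4\right) \frac{1}{-6}}{2} = - \frac{\left(-4\right) \left(- \frac{1}{6}\right)}{2} = \left(- \frac{1}{2}\right) \frac{2}{3} = - \frac{1}{3} \approx -0.33333$)
$\left(-16\right) \left(-44\right) + c = \left(-16\right) \left(-44\right) - \frac{1}{3} = 704 - \frac{1}{3} = \frac{2111}{3}$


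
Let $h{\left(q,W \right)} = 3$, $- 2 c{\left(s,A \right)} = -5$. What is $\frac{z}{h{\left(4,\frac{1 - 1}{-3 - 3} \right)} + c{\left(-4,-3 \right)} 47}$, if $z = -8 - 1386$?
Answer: $- \frac{2788}{241} \approx -11.568$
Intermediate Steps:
$c{\left(s,A \right)} = \frac{5}{2}$ ($c{\left(s,A \right)} = \left(- \frac{1}{2}\right) \left(-5\right) = \frac{5}{2}$)
$z = -1394$ ($z = -8 - 1386 = -1394$)
$\frac{z}{h{\left(4,\frac{1 - 1}{-3 - 3} \right)} + c{\left(-4,-3 \right)} 47} = - \frac{1394}{3 + \frac{5}{2} \cdot 47} = - \frac{1394}{3 + \frac{235}{2}} = - \frac{1394}{\frac{241}{2}} = \left(-1394\right) \frac{2}{241} = - \frac{2788}{241}$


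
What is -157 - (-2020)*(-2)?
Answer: -4197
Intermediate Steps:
-157 - (-2020)*(-2) = -157 - 101*40 = -157 - 4040 = -4197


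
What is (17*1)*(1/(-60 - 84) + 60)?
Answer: 146863/144 ≈ 1019.9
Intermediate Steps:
(17*1)*(1/(-60 - 84) + 60) = 17*(1/(-144) + 60) = 17*(-1/144 + 60) = 17*(8639/144) = 146863/144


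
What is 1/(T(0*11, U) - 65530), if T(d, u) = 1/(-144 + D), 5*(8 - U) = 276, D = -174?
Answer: -318/20838541 ≈ -1.5260e-5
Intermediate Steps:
U = -236/5 (U = 8 - ⅕*276 = 8 - 276/5 = -236/5 ≈ -47.200)
T(d, u) = -1/318 (T(d, u) = 1/(-144 - 174) = 1/(-318) = -1/318)
1/(T(0*11, U) - 65530) = 1/(-1/318 - 65530) = 1/(-20838541/318) = -318/20838541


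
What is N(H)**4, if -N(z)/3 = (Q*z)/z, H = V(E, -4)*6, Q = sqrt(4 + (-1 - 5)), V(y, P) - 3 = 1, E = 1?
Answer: 324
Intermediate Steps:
V(y, P) = 4 (V(y, P) = 3 + 1 = 4)
Q = I*sqrt(2) (Q = sqrt(4 - 6) = sqrt(-2) = I*sqrt(2) ≈ 1.4142*I)
H = 24 (H = 4*6 = 24)
N(z) = -3*I*sqrt(2) (N(z) = -3*(I*sqrt(2))*z/z = -3*I*z*sqrt(2)/z = -3*I*sqrt(2))
N(H)**4 = (-3*I*sqrt(2))**4 = 324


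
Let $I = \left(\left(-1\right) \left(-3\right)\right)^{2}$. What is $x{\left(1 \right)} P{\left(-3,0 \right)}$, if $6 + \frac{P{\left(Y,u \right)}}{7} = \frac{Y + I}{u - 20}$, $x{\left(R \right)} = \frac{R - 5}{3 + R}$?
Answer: $\frac{441}{10} \approx 44.1$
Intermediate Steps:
$x{\left(R \right)} = \frac{-5 + R}{3 + R}$
$I = 9$ ($I = 3^{2} = 9$)
$P{\left(Y,u \right)} = -42 + \frac{7 \left(9 + Y\right)}{-20 + u}$ ($P{\left(Y,u \right)} = -42 + 7 \frac{Y + 9}{u - 20} = -42 + 7 \frac{9 + Y}{-20 + u} = -42 + \frac{7 \left(9 + Y\right)}{-20 + u}$)
$x{\left(1 \right)} P{\left(-3,0 \right)} = \frac{-5 + 1}{3 + 1} \frac{7 \left(129 - 3 - 0\right)}{-20 + 0} = \frac{1}{4} \left(-4\right) \frac{7 \left(129 - 3 + 0\right)}{-20} = \frac{1}{4} \left(-4\right) 7 \left(- \frac{1}{20}\right) 126 = \left(-1\right) \left(- \frac{441}{10}\right) = \frac{441}{10}$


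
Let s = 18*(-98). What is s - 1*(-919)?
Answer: -845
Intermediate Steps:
s = -1764
s - 1*(-919) = -1764 - 1*(-919) = -1764 + 919 = -845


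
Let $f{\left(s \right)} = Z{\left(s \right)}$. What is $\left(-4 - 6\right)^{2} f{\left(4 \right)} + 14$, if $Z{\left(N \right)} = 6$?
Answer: $614$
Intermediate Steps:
$f{\left(s \right)} = 6$
$\left(-4 - 6\right)^{2} f{\left(4 \right)} + 14 = \left(-4 - 6\right)^{2} \cdot 6 + 14 = \left(-10\right)^{2} \cdot 6 + 14 = 100 \cdot 6 + 14 = 600 + 14 = 614$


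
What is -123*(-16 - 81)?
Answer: 11931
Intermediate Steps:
-123*(-16 - 81) = -123*(-97) = 11931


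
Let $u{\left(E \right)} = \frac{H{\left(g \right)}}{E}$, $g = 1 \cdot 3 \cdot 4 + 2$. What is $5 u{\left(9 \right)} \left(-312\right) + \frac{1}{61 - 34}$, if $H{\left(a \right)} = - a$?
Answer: $\frac{65521}{27} \approx 2426.7$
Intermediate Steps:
$g = 14$ ($g = 3 \cdot 4 + 2 = 12 + 2 = 14$)
$u{\left(E \right)} = - \frac{14}{E}$ ($u{\left(E \right)} = \frac{\left(-1\right) 14}{E} = - \frac{14}{E}$)
$5 u{\left(9 \right)} \left(-312\right) + \frac{1}{61 - 34} = 5 \left(- \frac{14}{9}\right) \left(-312\right) + \frac{1}{61 - 34} = 5 \left(\left(-14\right) \frac{1}{9}\right) \left(-312\right) + \frac{1}{61 - 34} = 5 \left(- \frac{14}{9}\right) \left(-312\right) + \frac{1}{27} = \left(- \frac{70}{9}\right) \left(-312\right) + \frac{1}{27} = \frac{7280}{3} + \frac{1}{27} = \frac{65521}{27}$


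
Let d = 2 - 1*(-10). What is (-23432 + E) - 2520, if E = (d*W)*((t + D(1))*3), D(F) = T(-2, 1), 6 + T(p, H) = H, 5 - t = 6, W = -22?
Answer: -21200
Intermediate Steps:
t = -1 (t = 5 - 1*6 = 5 - 6 = -1)
d = 12 (d = 2 + 10 = 12)
T(p, H) = -6 + H
D(F) = -5 (D(F) = -6 + 1 = -5)
E = 4752 (E = (12*(-22))*((-1 - 5)*3) = -(-1584)*3 = -264*(-18) = 4752)
(-23432 + E) - 2520 = (-23432 + 4752) - 2520 = -18680 - 2520 = -21200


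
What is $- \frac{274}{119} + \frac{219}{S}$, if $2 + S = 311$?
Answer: $- \frac{19535}{12257} \approx -1.5938$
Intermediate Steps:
$S = 309$ ($S = -2 + 311 = 309$)
$- \frac{274}{119} + \frac{219}{S} = - \frac{274}{119} + \frac{219}{309} = \left(-274\right) \frac{1}{119} + 219 \cdot \frac{1}{309} = - \frac{274}{119} + \frac{73}{103} = - \frac{19535}{12257}$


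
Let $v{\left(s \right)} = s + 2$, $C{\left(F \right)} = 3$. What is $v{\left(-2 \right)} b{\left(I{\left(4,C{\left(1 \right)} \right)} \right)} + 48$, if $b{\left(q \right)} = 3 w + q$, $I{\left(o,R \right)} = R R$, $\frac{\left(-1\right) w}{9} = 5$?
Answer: $48$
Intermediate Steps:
$w = -45$ ($w = \left(-9\right) 5 = -45$)
$v{\left(s \right)} = 2 + s$
$I{\left(o,R \right)} = R^{2}$
$b{\left(q \right)} = -135 + q$ ($b{\left(q \right)} = 3 \left(-45\right) + q = -135 + q$)
$v{\left(-2 \right)} b{\left(I{\left(4,C{\left(1 \right)} \right)} \right)} + 48 = \left(2 - 2\right) \left(-135 + 3^{2}\right) + 48 = 0 \left(-135 + 9\right) + 48 = 0 \left(-126\right) + 48 = 0 + 48 = 48$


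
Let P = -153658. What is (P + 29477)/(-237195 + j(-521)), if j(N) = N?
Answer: 124181/237716 ≈ 0.52239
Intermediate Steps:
(P + 29477)/(-237195 + j(-521)) = (-153658 + 29477)/(-237195 - 521) = -124181/(-237716) = -124181*(-1/237716) = 124181/237716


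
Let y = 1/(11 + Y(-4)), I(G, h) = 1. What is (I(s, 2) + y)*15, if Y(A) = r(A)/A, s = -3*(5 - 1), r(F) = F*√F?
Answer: 408/25 - 6*I/25 ≈ 16.32 - 0.24*I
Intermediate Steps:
r(F) = F^(3/2)
s = -12 (s = -3*4 = -12)
Y(A) = √A (Y(A) = A^(3/2)/A = √A)
y = (11 - 2*I)/125 (y = 1/(11 + √(-4)) = 1/(11 + 2*I) = (11 - 2*I)/125 ≈ 0.088 - 0.016*I)
(I(s, 2) + y)*15 = (1 + (11/125 - 2*I/125))*15 = (136/125 - 2*I/125)*15 = 408/25 - 6*I/25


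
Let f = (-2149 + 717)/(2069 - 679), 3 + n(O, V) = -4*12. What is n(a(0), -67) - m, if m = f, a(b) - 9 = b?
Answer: -34729/695 ≈ -49.970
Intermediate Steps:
a(b) = 9 + b
n(O, V) = -51 (n(O, V) = -3 - 4*12 = -3 - 48 = -51)
f = -716/695 (f = -1432/1390 = -1432*1/1390 = -716/695 ≈ -1.0302)
m = -716/695 ≈ -1.0302
n(a(0), -67) - m = -51 - 1*(-716/695) = -51 + 716/695 = -34729/695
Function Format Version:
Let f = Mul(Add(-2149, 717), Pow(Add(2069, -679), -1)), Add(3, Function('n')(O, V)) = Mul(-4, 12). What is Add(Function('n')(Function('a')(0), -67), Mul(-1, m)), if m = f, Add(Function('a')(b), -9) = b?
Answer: Rational(-34729, 695) ≈ -49.970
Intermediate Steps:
Function('a')(b) = Add(9, b)
Function('n')(O, V) = -51 (Function('n')(O, V) = Add(-3, Mul(-4, 12)) = Add(-3, -48) = -51)
f = Rational(-716, 695) (f = Mul(-1432, Pow(1390, -1)) = Mul(-1432, Rational(1, 1390)) = Rational(-716, 695) ≈ -1.0302)
m = Rational(-716, 695) ≈ -1.0302
Add(Function('n')(Function('a')(0), -67), Mul(-1, m)) = Add(-51, Mul(-1, Rational(-716, 695))) = Add(-51, Rational(716, 695)) = Rational(-34729, 695)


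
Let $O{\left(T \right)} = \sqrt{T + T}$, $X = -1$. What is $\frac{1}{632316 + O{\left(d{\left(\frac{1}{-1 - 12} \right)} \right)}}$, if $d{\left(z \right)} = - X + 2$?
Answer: $\frac{105386}{66637253975} - \frac{\sqrt{6}}{399823523850} \approx 1.5815 \cdot 10^{-6}$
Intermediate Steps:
$d{\left(z \right)} = 3$ ($d{\left(z \right)} = \left(-1\right) \left(-1\right) + 2 = 1 + 2 = 3$)
$O{\left(T \right)} = \sqrt{2} \sqrt{T}$ ($O{\left(T \right)} = \sqrt{2 T} = \sqrt{2} \sqrt{T}$)
$\frac{1}{632316 + O{\left(d{\left(\frac{1}{-1 - 12} \right)} \right)}} = \frac{1}{632316 + \sqrt{2} \sqrt{3}} = \frac{1}{632316 + \sqrt{6}}$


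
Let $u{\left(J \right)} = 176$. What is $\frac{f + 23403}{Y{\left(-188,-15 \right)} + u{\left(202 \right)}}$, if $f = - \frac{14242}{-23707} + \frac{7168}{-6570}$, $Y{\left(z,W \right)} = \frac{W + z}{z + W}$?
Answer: $\frac{1822528834567}{13784316615} \approx 132.22$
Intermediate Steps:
$Y{\left(z,W \right)} = 1$ ($Y{\left(z,W \right)} = \frac{W + z}{W + z} = 1$)
$f = - \frac{38180918}{77877495}$ ($f = \left(-14242\right) \left(- \frac{1}{23707}\right) + 7168 \left(- \frac{1}{6570}\right) = \frac{14242}{23707} - \frac{3584}{3285} = - \frac{38180918}{77877495} \approx -0.49027$)
$\frac{f + 23403}{Y{\left(-188,-15 \right)} + u{\left(202 \right)}} = \frac{- \frac{38180918}{77877495} + 23403}{1 + 176} = \frac{1822528834567}{77877495 \cdot 177} = \frac{1822528834567}{77877495} \cdot \frac{1}{177} = \frac{1822528834567}{13784316615}$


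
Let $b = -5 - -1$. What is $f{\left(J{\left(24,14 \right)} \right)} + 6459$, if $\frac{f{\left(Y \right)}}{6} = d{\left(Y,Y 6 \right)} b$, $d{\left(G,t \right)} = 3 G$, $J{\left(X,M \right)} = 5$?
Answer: $6099$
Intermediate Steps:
$b = -4$ ($b = -5 + 1 = -4$)
$f{\left(Y \right)} = - 72 Y$ ($f{\left(Y \right)} = 6 \cdot 3 Y \left(-4\right) = 6 \left(- 12 Y\right) = - 72 Y$)
$f{\left(J{\left(24,14 \right)} \right)} + 6459 = \left(-72\right) 5 + 6459 = -360 + 6459 = 6099$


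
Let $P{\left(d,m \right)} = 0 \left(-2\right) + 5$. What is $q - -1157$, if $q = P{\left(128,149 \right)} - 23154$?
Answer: $-21992$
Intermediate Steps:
$P{\left(d,m \right)} = 5$ ($P{\left(d,m \right)} = 0 + 5 = 5$)
$q = -23149$ ($q = 5 - 23154 = -23149$)
$q - -1157 = -23149 - -1157 = -23149 + 1157 = -21992$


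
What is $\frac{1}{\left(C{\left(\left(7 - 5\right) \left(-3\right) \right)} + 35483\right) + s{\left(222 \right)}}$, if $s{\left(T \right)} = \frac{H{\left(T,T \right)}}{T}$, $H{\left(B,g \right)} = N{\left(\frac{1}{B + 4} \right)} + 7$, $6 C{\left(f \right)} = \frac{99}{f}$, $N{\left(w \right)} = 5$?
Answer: $\frac{148}{5251085} \approx 2.8185 \cdot 10^{-5}$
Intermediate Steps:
$C{\left(f \right)} = \frac{33}{2 f}$ ($C{\left(f \right)} = \frac{99 \frac{1}{f}}{6} = \frac{33}{2 f}$)
$H{\left(B,g \right)} = 12$ ($H{\left(B,g \right)} = 5 + 7 = 12$)
$s{\left(T \right)} = \frac{12}{T}$
$\frac{1}{\left(C{\left(\left(7 - 5\right) \left(-3\right) \right)} + 35483\right) + s{\left(222 \right)}} = \frac{1}{\left(\frac{33}{2 \left(7 - 5\right) \left(-3\right)} + 35483\right) + \frac{12}{222}} = \frac{1}{\left(\frac{33}{2 \cdot 2 \left(-3\right)} + 35483\right) + 12 \cdot \frac{1}{222}} = \frac{1}{\left(\frac{33}{2 \left(-6\right)} + 35483\right) + \frac{2}{37}} = \frac{1}{\left(\frac{33}{2} \left(- \frac{1}{6}\right) + 35483\right) + \frac{2}{37}} = \frac{1}{\left(- \frac{11}{4} + 35483\right) + \frac{2}{37}} = \frac{1}{\frac{141921}{4} + \frac{2}{37}} = \frac{1}{\frac{5251085}{148}} = \frac{148}{5251085}$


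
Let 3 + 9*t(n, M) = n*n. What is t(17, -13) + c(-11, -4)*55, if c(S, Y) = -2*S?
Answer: 11176/9 ≈ 1241.8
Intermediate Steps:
t(n, M) = -⅓ + n²/9 (t(n, M) = -⅓ + (n*n)/9 = -⅓ + n²/9)
t(17, -13) + c(-11, -4)*55 = (-⅓ + (⅑)*17²) - 2*(-11)*55 = (-⅓ + (⅑)*289) + 22*55 = (-⅓ + 289/9) + 1210 = 286/9 + 1210 = 11176/9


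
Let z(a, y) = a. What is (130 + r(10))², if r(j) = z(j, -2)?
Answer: 19600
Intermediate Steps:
r(j) = j
(130 + r(10))² = (130 + 10)² = 140² = 19600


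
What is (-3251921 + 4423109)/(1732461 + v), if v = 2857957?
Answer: 585594/2295209 ≈ 0.25514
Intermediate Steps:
(-3251921 + 4423109)/(1732461 + v) = (-3251921 + 4423109)/(1732461 + 2857957) = 1171188/4590418 = 1171188*(1/4590418) = 585594/2295209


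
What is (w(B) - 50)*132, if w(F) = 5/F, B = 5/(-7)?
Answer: -7524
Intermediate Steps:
B = -5/7 (B = 5*(-1/7) = -5/7 ≈ -0.71429)
(w(B) - 50)*132 = (5/(-5/7) - 50)*132 = (5*(-7/5) - 50)*132 = (-7 - 50)*132 = -57*132 = -7524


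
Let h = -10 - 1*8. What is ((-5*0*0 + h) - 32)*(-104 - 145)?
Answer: 12450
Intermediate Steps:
h = -18 (h = -10 - 8 = -18)
((-5*0*0 + h) - 32)*(-104 - 145) = ((-5*0*0 - 18) - 32)*(-104 - 145) = ((0*0 - 18) - 32)*(-249) = ((0 - 18) - 32)*(-249) = (-18 - 32)*(-249) = -50*(-249) = 12450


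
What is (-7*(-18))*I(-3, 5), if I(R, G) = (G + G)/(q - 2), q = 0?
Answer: -630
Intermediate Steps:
I(R, G) = -G (I(R, G) = (G + G)/(0 - 2) = (2*G)/(-2) = (2*G)*(-1/2) = -G)
(-7*(-18))*I(-3, 5) = (-7*(-18))*(-1*5) = 126*(-5) = -630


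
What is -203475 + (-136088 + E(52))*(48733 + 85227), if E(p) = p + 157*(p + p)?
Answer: -16036287155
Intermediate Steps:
E(p) = 315*p (E(p) = p + 157*(2*p) = p + 314*p = 315*p)
-203475 + (-136088 + E(52))*(48733 + 85227) = -203475 + (-136088 + 315*52)*(48733 + 85227) = -203475 + (-136088 + 16380)*133960 = -203475 - 119708*133960 = -203475 - 16036083680 = -16036287155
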